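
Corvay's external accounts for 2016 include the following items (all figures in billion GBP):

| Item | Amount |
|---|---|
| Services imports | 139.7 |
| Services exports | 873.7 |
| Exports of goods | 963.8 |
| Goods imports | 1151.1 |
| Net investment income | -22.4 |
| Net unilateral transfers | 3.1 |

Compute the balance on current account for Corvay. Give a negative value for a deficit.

527.4

Goods balance = 963.8 - 1151.1 = -187.3
Services balance = 873.7 - 139.7 = 734.0
Trade balance (goods + services) = -187.3 + 734.0 = 546.7
Net primary income = -22.4
Net secondary income = 3.1
Current account = 546.7 + (-22.4) + 3.1 = 527.4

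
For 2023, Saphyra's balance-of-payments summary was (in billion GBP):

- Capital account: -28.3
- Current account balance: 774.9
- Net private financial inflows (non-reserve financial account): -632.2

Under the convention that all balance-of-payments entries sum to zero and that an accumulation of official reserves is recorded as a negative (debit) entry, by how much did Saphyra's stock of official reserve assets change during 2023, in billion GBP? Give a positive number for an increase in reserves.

114.4

Official reserve transactions balance = -(774.9 + (-28.3) + (-632.2)) = -114.4
An accumulation of reserves is recorded as a debit (negative entry), so the change in the stock of reserves is the negative of that balance.
Change in official reserves = -(-114.4) = 114.4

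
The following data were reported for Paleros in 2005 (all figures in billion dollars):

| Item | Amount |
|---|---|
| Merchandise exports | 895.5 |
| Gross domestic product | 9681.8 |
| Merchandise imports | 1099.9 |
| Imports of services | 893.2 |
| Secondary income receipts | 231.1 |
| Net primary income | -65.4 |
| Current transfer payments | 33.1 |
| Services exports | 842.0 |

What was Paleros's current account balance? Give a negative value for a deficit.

Goods balance = 895.5 - 1099.9 = -204.4
Services balance = 842.0 - 893.2 = -51.2
Trade balance (goods + services) = -204.4 + (-51.2) = -255.6
Net primary income = -65.4
Net secondary income = 231.1 - 33.1 = 198.0
Current account = -255.6 + (-65.4) + 198.0 = -123.0

-123.0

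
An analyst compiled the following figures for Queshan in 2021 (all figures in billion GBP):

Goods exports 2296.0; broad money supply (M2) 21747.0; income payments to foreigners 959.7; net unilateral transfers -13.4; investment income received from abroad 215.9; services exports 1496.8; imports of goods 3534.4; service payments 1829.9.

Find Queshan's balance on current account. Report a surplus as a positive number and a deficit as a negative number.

Goods balance = 2296.0 - 3534.4 = -1238.4
Services balance = 1496.8 - 1829.9 = -333.1
Trade balance (goods + services) = -1238.4 + (-333.1) = -1571.5
Net primary income = 215.9 - 959.7 = -743.8
Net secondary income = -13.4
Current account = -1571.5 + (-743.8) + (-13.4) = -2328.7

-2328.7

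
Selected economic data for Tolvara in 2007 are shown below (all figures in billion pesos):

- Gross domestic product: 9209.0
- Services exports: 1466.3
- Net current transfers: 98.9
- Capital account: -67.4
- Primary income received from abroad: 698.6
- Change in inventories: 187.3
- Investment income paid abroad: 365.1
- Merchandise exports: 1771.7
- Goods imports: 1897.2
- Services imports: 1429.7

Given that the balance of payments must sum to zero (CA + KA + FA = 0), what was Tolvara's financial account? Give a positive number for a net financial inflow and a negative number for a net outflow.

-276.1

Goods balance = 1771.7 - 1897.2 = -125.5
Services balance = 1466.3 - 1429.7 = 36.6
Trade balance (goods + services) = -125.5 + 36.6 = -88.9
Net primary income = 698.6 - 365.1 = 333.5
Net secondary income = 98.9
Current account = -88.9 + 333.5 + 98.9 = 343.5
Financial account = -(343.5 + (-67.4)) = -276.1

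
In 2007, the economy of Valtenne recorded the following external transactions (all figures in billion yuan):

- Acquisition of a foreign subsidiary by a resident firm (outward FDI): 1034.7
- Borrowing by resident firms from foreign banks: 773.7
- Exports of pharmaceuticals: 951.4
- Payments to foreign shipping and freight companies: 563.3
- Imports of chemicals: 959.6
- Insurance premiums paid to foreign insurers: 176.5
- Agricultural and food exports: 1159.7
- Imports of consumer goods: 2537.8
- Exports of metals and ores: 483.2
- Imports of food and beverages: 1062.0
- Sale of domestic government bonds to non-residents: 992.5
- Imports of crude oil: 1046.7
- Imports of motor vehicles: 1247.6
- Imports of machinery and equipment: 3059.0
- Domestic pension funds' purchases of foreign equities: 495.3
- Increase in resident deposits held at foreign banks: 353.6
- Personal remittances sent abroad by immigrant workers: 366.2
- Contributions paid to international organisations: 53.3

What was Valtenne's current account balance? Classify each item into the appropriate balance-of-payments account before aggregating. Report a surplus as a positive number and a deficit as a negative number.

-8477.7

Goods: -3059.0 + 483.2 + 951.4 - 959.6 - 2537.8 - 1046.7 - 1247.6 - 1062.0 + 1159.7 = -7318.4
Services: -176.5 - 563.3 = -739.8
Secondary income: -53.3 - 366.2 = -419.5
Current account = (-7318.4) + (-739.8) + (-419.5) = -8477.7
(Excluded from the current account — financial account: acquisition of a foreign subsidiary by a resident firm (outward FDI) 1034.7, borrowing by resident firms from foreign banks 773.7, sale of domestic government bonds to non-residents 992.5, domestic pension funds' purchases of foreign equities 495.3, increase in resident deposits held at foreign banks 353.6.)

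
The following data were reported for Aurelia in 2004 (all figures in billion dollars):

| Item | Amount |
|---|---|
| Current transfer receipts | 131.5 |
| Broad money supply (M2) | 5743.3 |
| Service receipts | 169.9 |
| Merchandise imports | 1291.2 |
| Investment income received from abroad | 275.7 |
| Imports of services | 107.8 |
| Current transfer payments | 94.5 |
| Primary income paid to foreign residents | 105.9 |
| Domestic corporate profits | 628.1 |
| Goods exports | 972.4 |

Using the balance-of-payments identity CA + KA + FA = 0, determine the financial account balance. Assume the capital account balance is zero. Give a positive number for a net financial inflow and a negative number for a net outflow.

49.9

Goods balance = 972.4 - 1291.2 = -318.8
Services balance = 169.9 - 107.8 = 62.1
Trade balance (goods + services) = -318.8 + 62.1 = -256.7
Net primary income = 275.7 - 105.9 = 169.8
Net secondary income = 131.5 - 94.5 = 37.0
Current account = -256.7 + 169.8 + 37.0 = -49.9
Financial account = -(-49.9) = 49.9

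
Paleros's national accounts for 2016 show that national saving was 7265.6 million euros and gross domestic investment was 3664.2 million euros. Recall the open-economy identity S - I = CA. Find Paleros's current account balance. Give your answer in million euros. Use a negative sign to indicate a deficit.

3601.4

CA = S - I = 7265.6 - 3664.2 = 3601.4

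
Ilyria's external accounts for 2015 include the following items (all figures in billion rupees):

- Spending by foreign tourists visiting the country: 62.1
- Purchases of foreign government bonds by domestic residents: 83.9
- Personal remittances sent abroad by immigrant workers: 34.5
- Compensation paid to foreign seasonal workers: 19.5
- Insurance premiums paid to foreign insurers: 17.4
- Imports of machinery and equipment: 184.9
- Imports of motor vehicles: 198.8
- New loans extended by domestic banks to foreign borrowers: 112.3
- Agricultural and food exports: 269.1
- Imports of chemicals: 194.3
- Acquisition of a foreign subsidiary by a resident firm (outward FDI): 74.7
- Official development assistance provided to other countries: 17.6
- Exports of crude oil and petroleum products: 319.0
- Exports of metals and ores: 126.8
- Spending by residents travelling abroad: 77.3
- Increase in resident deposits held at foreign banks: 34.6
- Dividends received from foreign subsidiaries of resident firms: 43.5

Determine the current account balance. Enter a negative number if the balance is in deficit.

76.2

Goods: -198.8 + 269.1 + 319.0 - 184.9 - 194.3 + 126.8 = 136.9
Services: -77.3 - 17.4 + 62.1 = -32.6
Primary income: 43.5 - 19.5 = 24.0
Secondary income: -17.6 - 34.5 = -52.1
Current account = 136.9 + (-32.6) + 24.0 + (-52.1) = 76.2
(Excluded from the current account — financial account: purchases of foreign government bonds by domestic residents 83.9, new loans extended by domestic banks to foreign borrowers 112.3, acquisition of a foreign subsidiary by a resident firm (outward FDI) 74.7, increase in resident deposits held at foreign banks 34.6.)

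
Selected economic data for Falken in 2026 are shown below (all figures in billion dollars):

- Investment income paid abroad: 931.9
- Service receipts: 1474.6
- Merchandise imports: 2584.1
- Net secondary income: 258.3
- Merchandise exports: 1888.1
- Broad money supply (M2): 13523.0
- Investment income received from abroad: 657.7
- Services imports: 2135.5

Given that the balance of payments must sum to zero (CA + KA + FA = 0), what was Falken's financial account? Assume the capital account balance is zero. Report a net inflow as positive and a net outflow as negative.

Goods balance = 1888.1 - 2584.1 = -696.0
Services balance = 1474.6 - 2135.5 = -660.9
Trade balance (goods + services) = -696.0 + (-660.9) = -1356.9
Net primary income = 657.7 - 931.9 = -274.2
Net secondary income = 258.3
Current account = -1356.9 + (-274.2) + 258.3 = -1372.8
Financial account = -(-1372.8) = 1372.8

1372.8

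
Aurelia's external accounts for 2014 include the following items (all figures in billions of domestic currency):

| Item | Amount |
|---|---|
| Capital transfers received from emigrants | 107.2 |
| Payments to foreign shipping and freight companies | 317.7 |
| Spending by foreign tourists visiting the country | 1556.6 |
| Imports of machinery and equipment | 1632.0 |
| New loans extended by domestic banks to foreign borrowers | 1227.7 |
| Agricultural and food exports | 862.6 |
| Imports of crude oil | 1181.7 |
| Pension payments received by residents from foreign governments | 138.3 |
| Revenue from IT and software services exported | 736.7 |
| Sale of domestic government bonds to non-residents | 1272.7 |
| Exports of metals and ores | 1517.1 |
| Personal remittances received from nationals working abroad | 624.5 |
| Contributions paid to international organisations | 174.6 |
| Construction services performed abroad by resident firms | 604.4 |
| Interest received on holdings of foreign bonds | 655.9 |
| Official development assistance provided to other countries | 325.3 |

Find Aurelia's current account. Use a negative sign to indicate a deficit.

3064.8

Goods: -1632.0 + 862.6 - 1181.7 + 1517.1 = -434.0
Services: 736.7 + 1556.6 - 317.7 + 604.4 = 2580.0
Primary income: 655.9
Secondary income: -325.3 - 174.6 + 138.3 + 624.5 = 262.9
Current account = (-434.0) + 2580.0 + 655.9 + 262.9 = 3064.8
(Excluded from the current account — capital account: capital transfers received from emigrants 107.2; financial account: new loans extended by domestic banks to foreign borrowers 1227.7, sale of domestic government bonds to non-residents 1272.7.)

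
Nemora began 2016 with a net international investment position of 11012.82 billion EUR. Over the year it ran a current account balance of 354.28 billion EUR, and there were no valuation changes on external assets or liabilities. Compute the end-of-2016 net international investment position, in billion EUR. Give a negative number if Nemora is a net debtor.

With no valuation effects, change in NIIP = current account = 354.28
End-of-year NIIP = 11012.82 + 354.28 = 11367.10

11367.10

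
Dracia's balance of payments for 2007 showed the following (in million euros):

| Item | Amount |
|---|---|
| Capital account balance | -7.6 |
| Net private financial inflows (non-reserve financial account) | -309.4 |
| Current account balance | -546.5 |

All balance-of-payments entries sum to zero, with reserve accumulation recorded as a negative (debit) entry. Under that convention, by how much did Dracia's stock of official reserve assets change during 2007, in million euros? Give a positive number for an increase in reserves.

Official reserve transactions balance = -((-546.5) + (-7.6) + (-309.4)) = 863.5
An accumulation of reserves is recorded as a debit (negative entry), so the change in the stock of reserves is the negative of that balance.
Change in official reserves = -(863.5) = -863.5

-863.5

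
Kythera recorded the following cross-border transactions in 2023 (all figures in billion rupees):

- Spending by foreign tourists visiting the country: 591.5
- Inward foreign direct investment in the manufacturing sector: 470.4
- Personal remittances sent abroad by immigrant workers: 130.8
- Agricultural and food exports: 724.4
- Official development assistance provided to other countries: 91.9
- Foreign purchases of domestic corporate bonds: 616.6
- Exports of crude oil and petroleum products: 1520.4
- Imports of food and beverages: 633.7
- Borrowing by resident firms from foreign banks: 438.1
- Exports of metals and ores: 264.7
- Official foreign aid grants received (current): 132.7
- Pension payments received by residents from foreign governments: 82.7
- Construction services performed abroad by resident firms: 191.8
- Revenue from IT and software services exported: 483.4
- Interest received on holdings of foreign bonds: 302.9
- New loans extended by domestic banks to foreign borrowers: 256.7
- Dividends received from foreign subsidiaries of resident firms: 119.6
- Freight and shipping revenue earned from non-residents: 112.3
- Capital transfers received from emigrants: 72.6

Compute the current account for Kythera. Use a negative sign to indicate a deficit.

3670.0

Goods: -633.7 + 1520.4 + 264.7 + 724.4 = 1875.8
Services: 591.5 + 191.8 + 112.3 + 483.4 = 1379.0
Primary income: 119.6 + 302.9 = 422.5
Secondary income: -130.8 + 132.7 - 91.9 + 82.7 = -7.3
Current account = 1875.8 + 1379.0 + 422.5 + (-7.3) = 3670.0
(Excluded from the current account — financial account: inward foreign direct investment in the manufacturing sector 470.4, foreign purchases of domestic corporate bonds 616.6, borrowing by resident firms from foreign banks 438.1, new loans extended by domestic banks to foreign borrowers 256.7; capital account: capital transfers received from emigrants 72.6.)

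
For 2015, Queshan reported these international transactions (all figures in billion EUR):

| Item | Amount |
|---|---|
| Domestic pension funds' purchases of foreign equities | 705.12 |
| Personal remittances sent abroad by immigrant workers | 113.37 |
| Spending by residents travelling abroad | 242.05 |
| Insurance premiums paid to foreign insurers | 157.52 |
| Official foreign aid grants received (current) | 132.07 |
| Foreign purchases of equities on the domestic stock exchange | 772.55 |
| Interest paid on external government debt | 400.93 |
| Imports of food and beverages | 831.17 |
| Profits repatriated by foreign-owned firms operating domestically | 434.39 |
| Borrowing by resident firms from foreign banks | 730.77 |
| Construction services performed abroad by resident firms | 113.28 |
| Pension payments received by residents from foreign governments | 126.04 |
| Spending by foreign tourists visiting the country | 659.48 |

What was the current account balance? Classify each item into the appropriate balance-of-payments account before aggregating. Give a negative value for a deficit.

-1148.56

Goods: -831.17
Services: -242.05 + 659.48 + 113.28 - 157.52 = 373.19
Primary income: -434.39 - 400.93 = -835.32
Secondary income: -113.37 + 126.04 + 132.07 = 144.74
Current account = (-831.17) + 373.19 + (-835.32) + 144.74 = -1148.56
(Excluded from the current account — financial account: domestic pension funds' purchases of foreign equities 705.12, foreign purchases of equities on the domestic stock exchange 772.55, borrowing by resident firms from foreign banks 730.77.)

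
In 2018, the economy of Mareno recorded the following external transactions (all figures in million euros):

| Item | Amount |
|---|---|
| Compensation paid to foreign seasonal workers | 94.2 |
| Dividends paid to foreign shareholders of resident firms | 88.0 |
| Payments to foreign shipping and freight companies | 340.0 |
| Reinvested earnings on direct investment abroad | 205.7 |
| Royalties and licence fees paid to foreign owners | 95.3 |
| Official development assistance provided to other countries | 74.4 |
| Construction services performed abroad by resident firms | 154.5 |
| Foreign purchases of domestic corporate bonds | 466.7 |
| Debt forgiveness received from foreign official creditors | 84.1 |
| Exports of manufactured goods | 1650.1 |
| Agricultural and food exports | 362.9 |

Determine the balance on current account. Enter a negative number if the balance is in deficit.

Goods: 1650.1 + 362.9 = 2013.0
Services: -95.3 + 154.5 - 340.0 = -280.8
Primary income: -88.0 + 205.7 - 94.2 = 23.5
Secondary income: -74.4
Current account = 2013.0 + (-280.8) + 23.5 + (-74.4) = 1681.3
(Excluded from the current account — financial account: foreign purchases of domestic corporate bonds 466.7; capital account: debt forgiveness received from foreign official creditors 84.1.)

1681.3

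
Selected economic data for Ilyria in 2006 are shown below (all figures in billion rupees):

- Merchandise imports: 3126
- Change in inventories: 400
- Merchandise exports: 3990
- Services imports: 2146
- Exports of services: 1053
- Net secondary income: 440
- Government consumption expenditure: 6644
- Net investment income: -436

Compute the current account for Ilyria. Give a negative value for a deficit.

Goods balance = 3990 - 3126 = 864
Services balance = 1053 - 2146 = -1093
Trade balance (goods + services) = 864 + (-1093) = -229
Net primary income = -436
Net secondary income = 440
Current account = -229 + (-436) + 440 = -225

-225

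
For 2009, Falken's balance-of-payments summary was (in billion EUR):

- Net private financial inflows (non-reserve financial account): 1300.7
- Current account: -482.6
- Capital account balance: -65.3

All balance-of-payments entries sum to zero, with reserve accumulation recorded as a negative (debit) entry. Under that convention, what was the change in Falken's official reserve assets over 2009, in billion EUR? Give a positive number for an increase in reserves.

752.8

Official reserve transactions balance = -((-482.6) + (-65.3) + 1300.7) = -752.8
An accumulation of reserves is recorded as a debit (negative entry), so the change in the stock of reserves is the negative of that balance.
Change in official reserves = -(-752.8) = 752.8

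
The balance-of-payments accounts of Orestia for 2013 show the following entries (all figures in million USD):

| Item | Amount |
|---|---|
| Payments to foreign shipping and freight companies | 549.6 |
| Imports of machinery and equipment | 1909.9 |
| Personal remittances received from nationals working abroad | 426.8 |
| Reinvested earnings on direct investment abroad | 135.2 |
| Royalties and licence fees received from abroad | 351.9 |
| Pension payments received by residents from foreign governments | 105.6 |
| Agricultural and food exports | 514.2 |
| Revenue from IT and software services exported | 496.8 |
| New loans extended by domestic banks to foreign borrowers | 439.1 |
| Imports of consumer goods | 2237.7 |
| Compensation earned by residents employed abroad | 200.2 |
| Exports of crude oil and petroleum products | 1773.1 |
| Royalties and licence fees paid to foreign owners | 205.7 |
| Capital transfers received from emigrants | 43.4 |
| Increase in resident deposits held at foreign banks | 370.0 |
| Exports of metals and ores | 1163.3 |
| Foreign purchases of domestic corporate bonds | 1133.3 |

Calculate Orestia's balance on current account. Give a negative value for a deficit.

264.2

Goods: 514.2 + 1773.1 - 2237.7 + 1163.3 - 1909.9 = -697.0
Services: -205.7 - 549.6 + 496.8 + 351.9 = 93.4
Primary income: 200.2 + 135.2 = 335.4
Secondary income: 426.8 + 105.6 = 532.4
Current account = (-697.0) + 93.4 + 335.4 + 532.4 = 264.2
(Excluded from the current account — financial account: new loans extended by domestic banks to foreign borrowers 439.1, increase in resident deposits held at foreign banks 370.0, foreign purchases of domestic corporate bonds 1133.3; capital account: capital transfers received from emigrants 43.4.)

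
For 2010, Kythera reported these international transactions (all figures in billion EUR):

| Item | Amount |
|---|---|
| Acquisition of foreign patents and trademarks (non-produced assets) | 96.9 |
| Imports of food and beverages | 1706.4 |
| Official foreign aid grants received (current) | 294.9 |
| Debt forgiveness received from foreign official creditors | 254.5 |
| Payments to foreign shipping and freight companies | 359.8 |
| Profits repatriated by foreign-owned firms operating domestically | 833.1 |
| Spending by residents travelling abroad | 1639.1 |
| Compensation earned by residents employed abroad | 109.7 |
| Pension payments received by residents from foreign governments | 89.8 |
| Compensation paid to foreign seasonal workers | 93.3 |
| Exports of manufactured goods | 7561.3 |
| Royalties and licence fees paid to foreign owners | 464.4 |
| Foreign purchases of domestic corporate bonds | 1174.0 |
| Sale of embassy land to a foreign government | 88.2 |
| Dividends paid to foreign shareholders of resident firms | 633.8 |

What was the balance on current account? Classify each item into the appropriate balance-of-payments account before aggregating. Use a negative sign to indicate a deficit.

Goods: 7561.3 - 1706.4 = 5854.9
Services: -359.8 - 464.4 - 1639.1 = -2463.3
Primary income: -833.1 - 93.3 + 109.7 - 633.8 = -1450.5
Secondary income: 294.9 + 89.8 = 384.7
Current account = 5854.9 + (-2463.3) + (-1450.5) + 384.7 = 2325.8
(Excluded from the current account — capital account: acquisition of foreign patents and trademarks (non-produced assets) 96.9, debt forgiveness received from foreign official creditors 254.5, sale of embassy land to a foreign government 88.2; financial account: foreign purchases of domestic corporate bonds 1174.0.)

2325.8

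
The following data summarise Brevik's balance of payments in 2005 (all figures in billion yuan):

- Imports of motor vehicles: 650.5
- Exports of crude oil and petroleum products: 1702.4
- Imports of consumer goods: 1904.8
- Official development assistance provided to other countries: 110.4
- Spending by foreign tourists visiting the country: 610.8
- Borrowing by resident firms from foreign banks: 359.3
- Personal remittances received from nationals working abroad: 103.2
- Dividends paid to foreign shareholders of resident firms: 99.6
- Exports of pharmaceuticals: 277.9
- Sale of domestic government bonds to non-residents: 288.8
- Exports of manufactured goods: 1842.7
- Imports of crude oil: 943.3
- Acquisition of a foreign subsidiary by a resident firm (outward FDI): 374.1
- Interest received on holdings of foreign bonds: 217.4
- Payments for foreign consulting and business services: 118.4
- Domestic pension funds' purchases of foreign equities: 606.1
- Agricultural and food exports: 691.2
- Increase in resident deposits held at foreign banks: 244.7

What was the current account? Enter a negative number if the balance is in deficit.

1618.6

Goods: -1904.8 + 1842.7 - 943.3 - 650.5 + 1702.4 + 277.9 + 691.2 = 1015.6
Services: 610.8 - 118.4 = 492.4
Primary income: -99.6 + 217.4 = 117.8
Secondary income: 103.2 - 110.4 = -7.2
Current account = 1015.6 + 492.4 + 117.8 + (-7.2) = 1618.6
(Excluded from the current account — financial account: borrowing by resident firms from foreign banks 359.3, sale of domestic government bonds to non-residents 288.8, acquisition of a foreign subsidiary by a resident firm (outward FDI) 374.1, domestic pension funds' purchases of foreign equities 606.1, increase in resident deposits held at foreign banks 244.7.)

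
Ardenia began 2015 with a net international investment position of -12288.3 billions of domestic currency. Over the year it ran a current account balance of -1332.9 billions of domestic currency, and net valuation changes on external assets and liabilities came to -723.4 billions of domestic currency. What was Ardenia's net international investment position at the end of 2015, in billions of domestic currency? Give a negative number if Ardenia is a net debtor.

-14344.6

Change in NIIP = current account + net valuation change = -1332.9 + (-723.4) = -2056.3
End-of-year NIIP = -12288.3 + (-2056.3) = -14344.6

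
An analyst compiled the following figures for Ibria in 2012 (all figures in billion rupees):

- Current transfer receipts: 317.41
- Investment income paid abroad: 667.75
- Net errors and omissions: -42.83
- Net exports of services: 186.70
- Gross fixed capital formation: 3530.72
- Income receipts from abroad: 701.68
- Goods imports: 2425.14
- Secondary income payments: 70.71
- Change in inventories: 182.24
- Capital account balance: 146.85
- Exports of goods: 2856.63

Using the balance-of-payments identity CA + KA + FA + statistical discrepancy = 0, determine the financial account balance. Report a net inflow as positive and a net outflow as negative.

-1002.84

Goods balance = 2856.63 - 2425.14 = 431.49
Services balance = 186.70
Trade balance (goods + services) = 431.49 + 186.70 = 618.19
Net primary income = 701.68 - 667.75 = 33.93
Net secondary income = 317.41 - 70.71 = 246.70
Current account = 618.19 + 33.93 + 246.70 = 898.82
Financial account = -(898.82 + 146.85 + (-42.83)) = -1002.84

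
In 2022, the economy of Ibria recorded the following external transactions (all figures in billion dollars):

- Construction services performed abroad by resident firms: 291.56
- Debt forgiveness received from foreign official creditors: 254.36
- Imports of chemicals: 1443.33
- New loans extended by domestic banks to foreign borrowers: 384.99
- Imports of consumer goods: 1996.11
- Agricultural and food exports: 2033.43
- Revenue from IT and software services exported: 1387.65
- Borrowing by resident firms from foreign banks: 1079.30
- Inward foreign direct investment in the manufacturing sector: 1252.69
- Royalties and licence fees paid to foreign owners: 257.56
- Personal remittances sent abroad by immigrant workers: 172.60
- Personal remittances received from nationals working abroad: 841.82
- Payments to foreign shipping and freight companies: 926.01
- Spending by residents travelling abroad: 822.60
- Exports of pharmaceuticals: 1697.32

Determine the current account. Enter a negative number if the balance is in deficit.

Goods: 1697.32 + 2033.43 - 1443.33 - 1996.11 = 291.31
Services: -822.60 - 926.01 - 257.56 + 291.56 + 1387.65 = -326.96
Secondary income: -172.60 + 841.82 = 669.22
Current account = 291.31 + (-326.96) + 669.22 = 633.57
(Excluded from the current account — capital account: debt forgiveness received from foreign official creditors 254.36; financial account: new loans extended by domestic banks to foreign borrowers 384.99, borrowing by resident firms from foreign banks 1079.30, inward foreign direct investment in the manufacturing sector 1252.69.)

633.57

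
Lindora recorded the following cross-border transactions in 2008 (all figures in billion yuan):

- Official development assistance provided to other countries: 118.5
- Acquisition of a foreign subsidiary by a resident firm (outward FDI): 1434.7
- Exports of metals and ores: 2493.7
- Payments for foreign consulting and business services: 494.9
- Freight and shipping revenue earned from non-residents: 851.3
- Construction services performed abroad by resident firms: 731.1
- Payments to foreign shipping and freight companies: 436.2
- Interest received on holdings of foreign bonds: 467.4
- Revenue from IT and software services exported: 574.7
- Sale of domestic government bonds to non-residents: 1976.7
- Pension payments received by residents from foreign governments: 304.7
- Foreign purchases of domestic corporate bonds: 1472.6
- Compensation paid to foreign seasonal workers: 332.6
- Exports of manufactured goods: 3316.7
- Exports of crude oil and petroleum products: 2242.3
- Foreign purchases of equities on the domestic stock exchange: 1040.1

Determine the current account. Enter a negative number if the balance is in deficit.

9599.7

Goods: 3316.7 + 2242.3 + 2493.7 = 8052.7
Services: 851.3 + 574.7 - 436.2 + 731.1 - 494.9 = 1226.0
Primary income: -332.6 + 467.4 = 134.8
Secondary income: -118.5 + 304.7 = 186.2
Current account = 8052.7 + 1226.0 + 134.8 + 186.2 = 9599.7
(Excluded from the current account — financial account: acquisition of a foreign subsidiary by a resident firm (outward FDI) 1434.7, sale of domestic government bonds to non-residents 1976.7, foreign purchases of domestic corporate bonds 1472.6, foreign purchases of equities on the domestic stock exchange 1040.1.)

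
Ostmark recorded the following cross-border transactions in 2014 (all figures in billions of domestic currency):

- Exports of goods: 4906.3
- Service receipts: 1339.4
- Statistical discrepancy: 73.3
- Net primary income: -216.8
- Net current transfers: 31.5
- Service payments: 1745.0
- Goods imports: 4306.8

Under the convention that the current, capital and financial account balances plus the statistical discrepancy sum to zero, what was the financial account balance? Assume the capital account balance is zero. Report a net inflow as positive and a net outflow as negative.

Goods balance = 4906.3 - 4306.8 = 599.5
Services balance = 1339.4 - 1745.0 = -405.6
Trade balance (goods + services) = 599.5 + (-405.6) = 193.9
Net primary income = -216.8
Net secondary income = 31.5
Current account = 193.9 + (-216.8) + 31.5 = 8.6
Financial account = -(8.6 + 73.3) = -81.9

-81.9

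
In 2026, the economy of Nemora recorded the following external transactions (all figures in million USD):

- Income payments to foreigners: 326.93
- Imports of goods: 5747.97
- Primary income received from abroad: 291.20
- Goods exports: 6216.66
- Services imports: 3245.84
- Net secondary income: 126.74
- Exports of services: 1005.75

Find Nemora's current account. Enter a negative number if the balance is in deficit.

-1680.39

Goods balance = 6216.66 - 5747.97 = 468.69
Services balance = 1005.75 - 3245.84 = -2240.09
Trade balance (goods + services) = 468.69 + (-2240.09) = -1771.40
Net primary income = 291.20 - 326.93 = -35.73
Net secondary income = 126.74
Current account = -1771.40 + (-35.73) + 126.74 = -1680.39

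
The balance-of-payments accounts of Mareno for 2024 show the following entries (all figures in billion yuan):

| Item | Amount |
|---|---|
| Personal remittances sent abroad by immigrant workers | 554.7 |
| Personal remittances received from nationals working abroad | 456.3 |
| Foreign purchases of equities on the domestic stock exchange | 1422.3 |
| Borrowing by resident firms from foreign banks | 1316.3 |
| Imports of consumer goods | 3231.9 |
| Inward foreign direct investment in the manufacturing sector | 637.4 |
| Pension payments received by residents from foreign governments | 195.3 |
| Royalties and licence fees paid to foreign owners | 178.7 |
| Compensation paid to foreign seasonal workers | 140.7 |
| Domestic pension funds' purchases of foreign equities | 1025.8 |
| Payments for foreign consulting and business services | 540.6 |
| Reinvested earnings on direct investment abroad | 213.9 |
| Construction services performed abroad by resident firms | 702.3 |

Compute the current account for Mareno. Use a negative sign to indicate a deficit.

Goods: -3231.9
Services: 702.3 - 540.6 - 178.7 = -17.0
Primary income: -140.7 + 213.9 = 73.2
Secondary income: -554.7 + 195.3 + 456.3 = 96.9
Current account = (-3231.9) + (-17.0) + 73.2 + 96.9 = -3078.8
(Excluded from the current account — financial account: foreign purchases of equities on the domestic stock exchange 1422.3, borrowing by resident firms from foreign banks 1316.3, inward foreign direct investment in the manufacturing sector 637.4, domestic pension funds' purchases of foreign equities 1025.8.)

-3078.8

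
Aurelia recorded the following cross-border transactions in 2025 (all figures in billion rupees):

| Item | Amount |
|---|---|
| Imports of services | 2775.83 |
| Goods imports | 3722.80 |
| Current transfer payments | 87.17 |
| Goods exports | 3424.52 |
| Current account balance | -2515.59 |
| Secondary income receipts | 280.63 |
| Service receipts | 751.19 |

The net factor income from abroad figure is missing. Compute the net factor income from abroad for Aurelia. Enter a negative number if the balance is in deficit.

Current account = goods balance + services balance + net primary income + net secondary income
Sum of the known components = -2129.46
Net factor income from abroad = CA - (known components) = -2515.59 - (-2129.46) = -386.13

-386.13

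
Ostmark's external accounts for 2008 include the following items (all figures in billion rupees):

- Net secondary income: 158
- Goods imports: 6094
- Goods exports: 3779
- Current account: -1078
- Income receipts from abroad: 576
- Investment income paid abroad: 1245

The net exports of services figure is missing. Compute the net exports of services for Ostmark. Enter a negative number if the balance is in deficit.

1748

Current account = goods balance + services balance + net primary income + net secondary income
Sum of the known components = -2826
Net exports of services = CA - (known components) = -1078 - (-2826) = 1748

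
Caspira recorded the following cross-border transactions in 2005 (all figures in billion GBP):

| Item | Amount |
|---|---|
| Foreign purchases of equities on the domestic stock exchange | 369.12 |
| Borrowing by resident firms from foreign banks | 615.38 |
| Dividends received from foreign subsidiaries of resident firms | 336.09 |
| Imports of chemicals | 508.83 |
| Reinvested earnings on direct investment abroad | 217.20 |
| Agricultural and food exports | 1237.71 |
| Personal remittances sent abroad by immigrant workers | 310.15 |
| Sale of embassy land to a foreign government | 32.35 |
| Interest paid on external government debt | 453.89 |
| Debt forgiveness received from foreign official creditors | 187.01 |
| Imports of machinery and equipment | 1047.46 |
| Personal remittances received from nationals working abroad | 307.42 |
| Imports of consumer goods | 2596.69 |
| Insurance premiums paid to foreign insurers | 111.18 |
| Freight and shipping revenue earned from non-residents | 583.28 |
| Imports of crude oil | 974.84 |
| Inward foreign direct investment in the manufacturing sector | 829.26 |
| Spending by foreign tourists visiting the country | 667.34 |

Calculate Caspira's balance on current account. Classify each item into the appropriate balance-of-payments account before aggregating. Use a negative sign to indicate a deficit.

Goods: -2596.69 + 1237.71 - 1047.46 - 974.84 - 508.83 = -3890.11
Services: -111.18 + 667.34 + 583.28 = 1139.44
Primary income: 217.20 - 453.89 + 336.09 = 99.40
Secondary income: 307.42 - 310.15 = -2.73
Current account = (-3890.11) + 1139.44 + 99.40 + (-2.73) = -2654.00
(Excluded from the current account — financial account: foreign purchases of equities on the domestic stock exchange 369.12, borrowing by resident firms from foreign banks 615.38, inward foreign direct investment in the manufacturing sector 829.26; capital account: sale of embassy land to a foreign government 32.35, debt forgiveness received from foreign official creditors 187.01.)

-2654.00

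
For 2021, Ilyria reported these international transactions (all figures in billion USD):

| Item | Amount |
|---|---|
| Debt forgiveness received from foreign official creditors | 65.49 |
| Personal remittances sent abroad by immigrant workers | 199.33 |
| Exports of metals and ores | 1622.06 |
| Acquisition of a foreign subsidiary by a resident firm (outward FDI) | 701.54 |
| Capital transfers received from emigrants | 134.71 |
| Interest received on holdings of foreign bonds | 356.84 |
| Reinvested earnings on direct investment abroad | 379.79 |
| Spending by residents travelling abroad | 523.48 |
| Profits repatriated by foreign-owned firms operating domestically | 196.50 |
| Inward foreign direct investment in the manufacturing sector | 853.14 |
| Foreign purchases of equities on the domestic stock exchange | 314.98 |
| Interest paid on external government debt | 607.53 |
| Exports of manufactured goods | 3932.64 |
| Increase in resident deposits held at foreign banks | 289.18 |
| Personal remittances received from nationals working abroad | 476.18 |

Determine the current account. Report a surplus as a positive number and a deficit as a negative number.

Goods: 1622.06 + 3932.64 = 5554.70
Services: -523.48
Primary income: -607.53 - 196.50 + 379.79 + 356.84 = -67.40
Secondary income: -199.33 + 476.18 = 276.85
Current account = 5554.70 + (-523.48) + (-67.40) + 276.85 = 5240.67
(Excluded from the current account — capital account: debt forgiveness received from foreign official creditors 65.49, capital transfers received from emigrants 134.71; financial account: acquisition of a foreign subsidiary by a resident firm (outward FDI) 701.54, inward foreign direct investment in the manufacturing sector 853.14, foreign purchases of equities on the domestic stock exchange 314.98, increase in resident deposits held at foreign banks 289.18.)

5240.67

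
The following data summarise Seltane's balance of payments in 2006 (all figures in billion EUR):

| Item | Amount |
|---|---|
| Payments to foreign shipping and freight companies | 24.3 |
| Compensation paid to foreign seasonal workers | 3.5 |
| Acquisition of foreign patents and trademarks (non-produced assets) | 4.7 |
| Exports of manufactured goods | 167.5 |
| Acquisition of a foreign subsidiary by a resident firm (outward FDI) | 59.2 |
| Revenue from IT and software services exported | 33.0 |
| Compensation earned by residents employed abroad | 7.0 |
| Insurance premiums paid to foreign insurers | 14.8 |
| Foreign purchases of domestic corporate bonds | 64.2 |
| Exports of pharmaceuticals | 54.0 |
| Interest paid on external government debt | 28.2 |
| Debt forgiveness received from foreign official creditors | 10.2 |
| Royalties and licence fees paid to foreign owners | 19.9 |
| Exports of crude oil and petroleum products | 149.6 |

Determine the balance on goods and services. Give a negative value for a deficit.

345.1

Goods: 167.5 + 54.0 + 149.6 = 371.1
Services: -14.8 + 33.0 - 19.9 - 24.3 = -26.0
Trade balance = 371.1 + (-26.0) = 345.1
(Excluded from the trade balance — primary income: compensation paid to foreign seasonal workers 3.5, compensation earned by residents employed abroad 7.0, interest paid on external government debt 28.2; capital account: acquisition of foreign patents and trademarks (non-produced assets) 4.7, debt forgiveness received from foreign official creditors 10.2; financial account: acquisition of a foreign subsidiary by a resident firm (outward FDI) 59.2, foreign purchases of domestic corporate bonds 64.2.)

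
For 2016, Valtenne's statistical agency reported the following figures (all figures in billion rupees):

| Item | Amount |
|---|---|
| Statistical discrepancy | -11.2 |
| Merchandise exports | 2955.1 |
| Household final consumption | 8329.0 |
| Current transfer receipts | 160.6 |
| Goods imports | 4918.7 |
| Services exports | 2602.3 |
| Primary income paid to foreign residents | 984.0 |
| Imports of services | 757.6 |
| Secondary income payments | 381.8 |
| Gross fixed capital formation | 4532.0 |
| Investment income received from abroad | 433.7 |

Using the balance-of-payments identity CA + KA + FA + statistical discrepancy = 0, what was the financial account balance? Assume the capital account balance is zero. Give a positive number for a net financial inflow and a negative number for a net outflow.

901.6

Goods balance = 2955.1 - 4918.7 = -1963.6
Services balance = 2602.3 - 757.6 = 1844.7
Trade balance (goods + services) = -1963.6 + 1844.7 = -118.9
Net primary income = 433.7 - 984.0 = -550.3
Net secondary income = 160.6 - 381.8 = -221.2
Current account = -118.9 + (-550.3) + (-221.2) = -890.4
Financial account = -(-890.4 + (-11.2)) = 901.6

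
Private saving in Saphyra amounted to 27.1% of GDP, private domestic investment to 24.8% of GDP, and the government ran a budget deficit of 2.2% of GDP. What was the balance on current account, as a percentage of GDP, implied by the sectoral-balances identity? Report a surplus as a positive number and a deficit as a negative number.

By the sectoral-balances identity, CA = (S_private - I) + (T - G).
Private balance = 27.1 - 24.8 = 2.3
Government balance (T - G) = -2.2
CA = 2.3 + (-2.2) = 0.1

0.1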